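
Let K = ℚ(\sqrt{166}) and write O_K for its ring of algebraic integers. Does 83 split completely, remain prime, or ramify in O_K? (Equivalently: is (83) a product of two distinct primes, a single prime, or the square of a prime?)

166 mod 4 = 2, hence disc K = 4·166 = 664 and O_K = ℤ[√166].
Ramification test: 83 | 664. The prime 83 ramifies in K.

83 is ramified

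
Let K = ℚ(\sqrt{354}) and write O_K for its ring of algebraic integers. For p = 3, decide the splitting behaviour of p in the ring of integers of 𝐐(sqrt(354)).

Since 354 ≢ 1 mod 4, the ring of integers is ℤ[√354] with discriminant 4·354 = 1416.
Ramification test: 3 | 1416. The prime 3 ramifies in K.

ramifies in O_K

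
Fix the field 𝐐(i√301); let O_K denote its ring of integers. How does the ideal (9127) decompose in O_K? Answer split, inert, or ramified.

split — (9127) = 𝔭₁𝔭₂ with 𝔭₁ ≠ 𝔭₂

d = -301 ≡ 3 (mod 4), so O_K = ℤ[√-301] and disc(K) = 4d = -1204.
Since gcd(9127, -1204) = 1 the prime 9127 does not ramify.
Compute (-301/9127) via Euler: 8826^((9127-1)/2) mod 9127 = 1, so (-301/9127) = 1.
(-301/9127) = 1, so 9127 splits.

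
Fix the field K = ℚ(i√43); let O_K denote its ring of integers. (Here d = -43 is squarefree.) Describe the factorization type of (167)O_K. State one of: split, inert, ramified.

split — (167) = 𝔭₁𝔭₂ with 𝔭₁ ≠ 𝔭₂

d = -43 ≡ 1 (mod 4), so O_K = ℤ[(1+√-43)/2] and disc(K) = d = -43.
disc(K) = -43 is not divisible by 167; 167 is unramified.
Euler's criterion: (-43)^83 mod 167 = 1. Thus (-43|167) = 1.
(-43/167) = 1, so 167 splits.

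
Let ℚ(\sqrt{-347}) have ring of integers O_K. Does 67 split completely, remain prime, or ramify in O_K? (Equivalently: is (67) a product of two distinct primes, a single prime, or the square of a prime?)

p splits

d = -347 ≡ 1 (mod 4), so O_K = ℤ[(1+√-347)/2] and disc(K) = d = -347.
67 ∤ -347, so 67 is unramified.
Legendre symbol by Euler's criterion: (-347/67) ≡ (-347)^33 ≡ 1 (mod 67), i.e. (-347/67) = 1.
d is a quadratic residue mod p, hence 67 splits in O_K.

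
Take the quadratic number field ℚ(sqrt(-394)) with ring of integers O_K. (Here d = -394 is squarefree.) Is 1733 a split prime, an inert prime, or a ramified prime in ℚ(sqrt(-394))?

inert — (1733) stays prime in O_K

-394 mod 4 = 2, hence disc K = 4·(-394) = -1576 and O_K = ℤ[√-394].
Since gcd(1733, -1576) = 1 the prime 1733 does not ramify.
Compute (-394/1733) via Euler: 1339^((1733-1)/2) mod 1733 = 1732, so (-394/1733) = -1.
d is a non-residue mod p, hence 1733 remains inert in O_K.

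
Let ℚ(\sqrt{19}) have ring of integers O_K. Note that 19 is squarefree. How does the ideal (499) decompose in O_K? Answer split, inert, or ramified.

remains prime (inert)

Since 19 ≢ 1 mod 4, the ring of integers is ℤ[√19] with discriminant 4·19 = 76.
disc(K) = 76 is not divisible by 499; 499 is unramified.
(19/499) = 19^249 mod 499 = 498, giving Legendre symbol -1.
(19/499) = -1, so 499 is inert.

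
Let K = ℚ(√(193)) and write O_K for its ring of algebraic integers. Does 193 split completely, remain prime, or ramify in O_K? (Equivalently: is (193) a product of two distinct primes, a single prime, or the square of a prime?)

d = 193 ≡ 1 (mod 4), so O_K = ℤ[(1+√193)/2] and disc(K) = d = 193.
Ramification test: 193 | 193. The prime 193 ramifies in K.

193 is ramified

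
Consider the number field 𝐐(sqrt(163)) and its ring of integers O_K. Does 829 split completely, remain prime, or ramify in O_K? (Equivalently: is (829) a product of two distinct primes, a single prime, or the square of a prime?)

829 splits in O_K

163 mod 4 = 3, hence disc K = 4·163 = 652 and O_K = ℤ[√163].
829 ∤ 652, so 829 is unramified.
Legendre symbol by Euler's criterion: (163/829) ≡ 163^414 ≡ 1 (mod 829), i.e. (163/829) = 1.
(163/829) = 1, so 829 splits.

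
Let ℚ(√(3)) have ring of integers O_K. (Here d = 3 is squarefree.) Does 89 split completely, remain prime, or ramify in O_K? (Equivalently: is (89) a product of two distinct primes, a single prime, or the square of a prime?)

remains prime (inert)

d = 3 ≡ 3 (mod 4), so O_K = ℤ[√3] and disc(K) = 4d = 12.
89 ∤ 12, so 89 is unramified.
(3/89) = 3^44 mod 89 = 88, giving Legendre symbol -1.
d is a non-residue mod p, hence 89 remains inert in O_K.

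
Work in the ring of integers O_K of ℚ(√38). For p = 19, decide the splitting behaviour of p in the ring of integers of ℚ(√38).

19 is ramified

Since 38 ≢ 1 mod 4, the ring of integers is ℤ[√38] with discriminant 4·38 = 152.
Ramification test: 19 | 152. The prime 19 ramifies in K.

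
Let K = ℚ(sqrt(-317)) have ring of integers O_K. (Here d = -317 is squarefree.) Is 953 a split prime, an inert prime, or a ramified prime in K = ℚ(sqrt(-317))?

p is inert

Since -317 ≢ 1 mod 4, the ring of integers is ℤ[√-317] with discriminant 4·(-317) = -1268.
953 ∤ -1268, so 953 is unramified.
Legendre symbol by Euler's criterion: (-317/953) ≡ (-317)^476 ≡ 952 (mod 953), i.e. (-317/953) = -1.
(-317/953) = -1, so 953 is inert.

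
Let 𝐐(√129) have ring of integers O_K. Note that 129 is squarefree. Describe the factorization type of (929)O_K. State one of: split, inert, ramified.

splits completely

Since 129 ≡ 1 mod 4, the ring of integers is ℤ[(1+√129)/2] with discriminant 129.
Since gcd(929, 129) = 1 the prime 929 does not ramify.
Euler's criterion: 129^464 mod 929 = 1. Thus (129|929) = 1.
d is a quadratic residue mod p, hence 929 splits in O_K.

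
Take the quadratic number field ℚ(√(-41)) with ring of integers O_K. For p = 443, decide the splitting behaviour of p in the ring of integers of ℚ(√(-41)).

-41 mod 4 = 3, hence disc K = 4·(-41) = -164 and O_K = ℤ[√-41].
443 ∤ -164, so 443 is unramified.
Legendre symbol by Euler's criterion: (-41/443) ≡ (-41)^221 ≡ 442 (mod 443), i.e. (-41/443) = -1.
d is a non-residue mod p, hence 443 remains inert in O_K.

p is inert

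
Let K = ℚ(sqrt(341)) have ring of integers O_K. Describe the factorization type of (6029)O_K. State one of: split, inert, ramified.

inert — (6029) stays prime in O_K

d = 341 ≡ 1 (mod 4), so O_K = ℤ[(1+√341)/2] and disc(K) = d = 341.
disc(K) = 341 is not divisible by 6029; 6029 is unramified.
Legendre symbol by Euler's criterion: (341/6029) ≡ 341^3014 ≡ 6028 (mod 6029), i.e. (341/6029) = -1.
d is a non-residue mod p, hence 6029 remains inert in O_K.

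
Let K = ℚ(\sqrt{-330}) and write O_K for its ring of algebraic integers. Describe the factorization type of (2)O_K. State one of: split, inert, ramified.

2 is ramified

Since -330 ≢ 1 mod 4, the ring of integers is ℤ[√-330] with discriminant 4·(-330) = -1320.
disc(K) = -1320 = 2·(-660), so p = 2 is ramified.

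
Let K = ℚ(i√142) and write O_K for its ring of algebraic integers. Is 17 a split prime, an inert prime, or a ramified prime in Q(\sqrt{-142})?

-142 mod 4 = 2, hence disc K = 4·(-142) = -568 and O_K = ℤ[√-142].
disc(K) = -568 is not divisible by 17; 17 is unramified.
Compute (-142/17) via Euler: 11^((17-1)/2) mod 17 = 16, so (-142/17) = -1.
(-142/17) = -1, so 17 is inert.

remains prime (inert)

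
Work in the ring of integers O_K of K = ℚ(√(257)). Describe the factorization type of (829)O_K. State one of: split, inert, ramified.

split

d = 257 ≡ 1 (mod 4), so O_K = ℤ[(1+√257)/2] and disc(K) = d = 257.
829 ∤ 257, so 829 is unramified.
Compute (257/829) via Euler: 257^((829-1)/2) mod 829 = 1, so (257/829) = 1.
Legendre symbol 1 ⇒ 829 is split.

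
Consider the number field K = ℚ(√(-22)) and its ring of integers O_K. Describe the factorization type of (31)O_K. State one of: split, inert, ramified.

d = -22 ≡ 2 (mod 4), so O_K = ℤ[√-22] and disc(K) = 4d = -88.
disc(K) = -88 is not divisible by 31; 31 is unramified.
(-22/31) = 9^15 mod 31 = 1, giving Legendre symbol 1.
(-22/31) = 1, so 31 splits.

p splits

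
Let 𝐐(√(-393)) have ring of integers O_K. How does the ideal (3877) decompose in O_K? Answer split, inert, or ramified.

-393 mod 4 = 3, hence disc K = 4·(-393) = -1572 and O_K = ℤ[√-393].
Since gcd(3877, -1572) = 1 the prime 3877 does not ramify.
Compute (-393/3877) via Euler: 3484^((3877-1)/2) mod 3877 = 3876, so (-393/3877) = -1.
(-393/3877) = -1, so 3877 is inert.

inert — (3877) stays prime in O_K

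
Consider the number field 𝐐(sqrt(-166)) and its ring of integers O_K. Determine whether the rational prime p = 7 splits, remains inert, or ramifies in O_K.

split — (7) = 𝔭₁𝔭₂ with 𝔭₁ ≠ 𝔭₂

Since -166 ≢ 1 mod 4, the ring of integers is ℤ[√-166] with discriminant 4·(-166) = -664.
disc(K) = -664 is not divisible by 7; 7 is unramified.
Euler's criterion: (-166)^3 mod 7 = 1. Thus (-166|7) = 1.
Legendre symbol 1 ⇒ 7 is split.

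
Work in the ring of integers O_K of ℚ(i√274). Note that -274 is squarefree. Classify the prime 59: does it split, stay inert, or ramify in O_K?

splits completely

Since -274 ≢ 1 mod 4, the ring of integers is ℤ[√-274] with discriminant 4·(-274) = -1096.
Since gcd(59, -1096) = 1 the prime 59 does not ramify.
(-274/59) = 21^29 mod 59 = 1, giving Legendre symbol 1.
d is a quadratic residue mod p, hence 59 splits in O_K.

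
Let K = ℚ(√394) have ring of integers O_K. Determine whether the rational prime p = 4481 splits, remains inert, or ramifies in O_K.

inert — (4481) stays prime in O_K

d = 394 ≡ 2 (mod 4), so O_K = ℤ[√394] and disc(K) = 4d = 1576.
Since gcd(4481, 1576) = 1 the prime 4481 does not ramify.
Euler's criterion: 394^2240 mod 4481 = 4480. Thus (394|4481) = -1.
Legendre symbol -1 ⇒ 4481 is inert.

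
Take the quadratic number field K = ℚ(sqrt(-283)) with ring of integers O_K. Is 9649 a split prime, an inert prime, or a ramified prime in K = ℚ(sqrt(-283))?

inert — (9649) stays prime in O_K

d = -283 ≡ 1 (mod 4), so O_K = ℤ[(1+√-283)/2] and disc(K) = d = -283.
disc(K) = -283 is not divisible by 9649; 9649 is unramified.
(-283/9649) = 9366^4824 mod 9649 = 9648, giving Legendre symbol -1.
d is a non-residue mod p, hence 9649 remains inert in O_K.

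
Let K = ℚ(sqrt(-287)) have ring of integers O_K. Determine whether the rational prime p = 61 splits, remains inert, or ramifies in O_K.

d = -287 ≡ 1 (mod 4), so O_K = ℤ[(1+√-287)/2] and disc(K) = d = -287.
61 ∤ -287, so 61 is unramified.
(-287/61) = 18^30 mod 61 = 60, giving Legendre symbol -1.
Legendre symbol -1 ⇒ 61 is inert.

inert — (61) stays prime in O_K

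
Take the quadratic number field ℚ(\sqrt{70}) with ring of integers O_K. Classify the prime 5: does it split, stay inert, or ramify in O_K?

ramified — (5) = 𝔭²

d = 70 ≡ 2 (mod 4), so O_K = ℤ[√70] and disc(K) = 4d = 280.
5 divides disc(K) = 280, so 5 ramifies.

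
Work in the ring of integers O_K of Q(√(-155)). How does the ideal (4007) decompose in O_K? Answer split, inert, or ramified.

Since -155 ≡ 1 mod 4, the ring of integers is ℤ[(1+√-155)/2] with discriminant -155.
4007 ∤ -155, so 4007 is unramified.
(-155/4007) = 3852^2003 mod 4007 = 4006, giving Legendre symbol -1.
d is a non-residue mod p, hence 4007 remains inert in O_K.

remains prime (inert)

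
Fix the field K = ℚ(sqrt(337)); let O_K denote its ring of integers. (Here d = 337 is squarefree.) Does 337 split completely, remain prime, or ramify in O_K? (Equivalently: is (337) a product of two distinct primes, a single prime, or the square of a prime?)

337 is ramified

Since 337 ≡ 1 mod 4, the ring of integers is ℤ[(1+√337)/2] with discriminant 337.
337 divides disc(K) = 337, so 337 ramifies.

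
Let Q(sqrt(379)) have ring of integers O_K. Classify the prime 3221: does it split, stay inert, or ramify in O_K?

p splits

Since 379 ≢ 1 mod 4, the ring of integers is ℤ[√379] with discriminant 4·379 = 1516.
Since gcd(3221, 1516) = 1 the prime 3221 does not ramify.
Legendre symbol by Euler's criterion: (379/3221) ≡ 379^1610 ≡ 1 (mod 3221), i.e. (379/3221) = 1.
Legendre symbol 1 ⇒ 3221 is split.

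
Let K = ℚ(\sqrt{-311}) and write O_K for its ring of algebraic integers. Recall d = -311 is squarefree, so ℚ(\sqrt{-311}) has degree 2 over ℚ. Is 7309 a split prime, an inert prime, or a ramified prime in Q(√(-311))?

p splits

Since -311 ≡ 1 mod 4, the ring of integers is ℤ[(1+√-311)/2] with discriminant -311.
disc(K) = -311 is not divisible by 7309; 7309 is unramified.
Legendre symbol by Euler's criterion: (-311/7309) ≡ (-311)^3654 ≡ 1 (mod 7309), i.e. (-311/7309) = 1.
(-311/7309) = 1, so 7309 splits.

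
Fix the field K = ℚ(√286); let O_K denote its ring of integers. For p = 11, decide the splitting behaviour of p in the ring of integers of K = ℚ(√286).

Since 286 ≢ 1 mod 4, the ring of integers is ℤ[√286] with discriminant 4·286 = 1144.
disc(K) = 1144 = 11·104, so p = 11 is ramified.

11 is ramified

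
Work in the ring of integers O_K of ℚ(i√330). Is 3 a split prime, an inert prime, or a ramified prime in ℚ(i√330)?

d = -330 ≡ 2 (mod 4), so O_K = ℤ[√-330] and disc(K) = 4d = -1320.
3 divides disc(K) = -1320, so 3 ramifies.

ramified — (3) = 𝔭²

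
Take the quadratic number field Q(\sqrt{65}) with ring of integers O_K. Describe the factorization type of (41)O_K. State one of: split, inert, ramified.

d = 65 ≡ 1 (mod 4), so O_K = ℤ[(1+√65)/2] and disc(K) = d = 65.
41 ∤ 65, so 41 is unramified.
Euler's criterion: 65^20 mod 41 = 40. Thus (65|41) = -1.
(65/41) = -1, so 41 is inert.

p is inert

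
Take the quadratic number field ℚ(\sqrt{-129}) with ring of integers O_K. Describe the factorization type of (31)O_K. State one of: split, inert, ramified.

d = -129 ≡ 3 (mod 4), so O_K = ℤ[√-129] and disc(K) = 4d = -516.
31 ∤ -516, so 31 is unramified.
Compute (-129/31) via Euler: 26^((31-1)/2) mod 31 = 30, so (-129/31) = -1.
d is a non-residue mod p, hence 31 remains inert in O_K.

31 remains inert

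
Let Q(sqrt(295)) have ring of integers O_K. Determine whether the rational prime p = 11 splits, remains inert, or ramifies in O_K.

Since 295 ≢ 1 mod 4, the ring of integers is ℤ[√295] with discriminant 4·295 = 1180.
Since gcd(11, 1180) = 1 the prime 11 does not ramify.
Compute (295/11) via Euler: 9^((11-1)/2) mod 11 = 1, so (295/11) = 1.
(295/11) = 1, so 11 splits.

split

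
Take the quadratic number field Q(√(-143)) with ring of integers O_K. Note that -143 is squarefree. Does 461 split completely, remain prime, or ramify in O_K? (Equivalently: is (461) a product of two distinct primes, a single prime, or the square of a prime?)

Since -143 ≡ 1 mod 4, the ring of integers is ℤ[(1+√-143)/2] with discriminant -143.
461 ∤ -143, so 461 is unramified.
Legendre symbol by Euler's criterion: (-143/461) ≡ (-143)^230 ≡ 1 (mod 461), i.e. (-143/461) = 1.
Legendre symbol 1 ⇒ 461 is split.

split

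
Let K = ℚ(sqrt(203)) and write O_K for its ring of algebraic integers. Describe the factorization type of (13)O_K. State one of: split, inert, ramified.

inert

Since 203 ≢ 1 mod 4, the ring of integers is ℤ[√203] with discriminant 4·203 = 812.
Since gcd(13, 812) = 1 the prime 13 does not ramify.
Euler's criterion: 203^6 mod 13 = 12. Thus (203|13) = -1.
d is a non-residue mod p, hence 13 remains inert in O_K.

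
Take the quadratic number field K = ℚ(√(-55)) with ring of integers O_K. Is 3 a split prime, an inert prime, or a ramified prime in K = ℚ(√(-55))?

p is inert

d = -55 ≡ 1 (mod 4), so O_K = ℤ[(1+√-55)/2] and disc(K) = d = -55.
3 ∤ -55, so 3 is unramified.
Compute (-55/3) via Euler: 2^((3-1)/2) mod 3 = 2, so (-55/3) = -1.
(-55/3) = -1, so 3 is inert.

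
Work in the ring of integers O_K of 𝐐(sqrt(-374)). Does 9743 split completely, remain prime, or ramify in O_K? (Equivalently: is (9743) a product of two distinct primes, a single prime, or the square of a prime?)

d = -374 ≡ 2 (mod 4), so O_K = ℤ[√-374] and disc(K) = 4d = -1496.
Since gcd(9743, -1496) = 1 the prime 9743 does not ramify.
(-374/9743) = 9369^4871 mod 9743 = 9742, giving Legendre symbol -1.
Legendre symbol -1 ⇒ 9743 is inert.

p is inert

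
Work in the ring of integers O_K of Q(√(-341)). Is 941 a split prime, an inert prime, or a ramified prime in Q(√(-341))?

-341 mod 4 = 3, hence disc K = 4·(-341) = -1364 and O_K = ℤ[√-341].
941 ∤ -1364, so 941 is unramified.
Legendre symbol by Euler's criterion: (-341/941) ≡ (-341)^470 ≡ 1 (mod 941), i.e. (-341/941) = 1.
d is a quadratic residue mod p, hence 941 splits in O_K.

941 splits in O_K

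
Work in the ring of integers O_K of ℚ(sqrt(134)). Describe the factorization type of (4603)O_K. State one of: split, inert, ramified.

134 mod 4 = 2, hence disc K = 4·134 = 536 and O_K = ℤ[√134].
Since gcd(4603, 536) = 1 the prime 4603 does not ramify.
Legendre symbol by Euler's criterion: (134/4603) ≡ 134^2301 ≡ 1 (mod 4603), i.e. (134/4603) = 1.
Legendre symbol 1 ⇒ 4603 is split.

split — (4603) = 𝔭₁𝔭₂ with 𝔭₁ ≠ 𝔭₂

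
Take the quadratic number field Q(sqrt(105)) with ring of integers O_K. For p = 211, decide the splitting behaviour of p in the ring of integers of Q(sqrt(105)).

splits completely

d = 105 ≡ 1 (mod 4), so O_K = ℤ[(1+√105)/2] and disc(K) = d = 105.
Since gcd(211, 105) = 1 the prime 211 does not ramify.
(105/211) = 105^105 mod 211 = 1, giving Legendre symbol 1.
Legendre symbol 1 ⇒ 211 is split.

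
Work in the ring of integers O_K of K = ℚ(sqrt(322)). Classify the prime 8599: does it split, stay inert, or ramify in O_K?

322 mod 4 = 2, hence disc K = 4·322 = 1288 and O_K = ℤ[√322].
disc(K) = 1288 is not divisible by 8599; 8599 is unramified.
Legendre symbol by Euler's criterion: (322/8599) ≡ 322^4299 ≡ 1 (mod 8599), i.e. (322/8599) = 1.
(322/8599) = 1, so 8599 splits.

8599 splits in O_K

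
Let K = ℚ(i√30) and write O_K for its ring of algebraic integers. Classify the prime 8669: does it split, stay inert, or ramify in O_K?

Since -30 ≢ 1 mod 4, the ring of integers is ℤ[√-30] with discriminant 4·(-30) = -120.
Since gcd(8669, -120) = 1 the prime 8669 does not ramify.
Compute (-30/8669) via Euler: 8639^((8669-1)/2) mod 8669 = 1, so (-30/8669) = 1.
(-30/8669) = 1, so 8669 splits.

split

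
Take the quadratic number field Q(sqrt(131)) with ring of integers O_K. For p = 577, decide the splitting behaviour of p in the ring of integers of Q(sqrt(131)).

splits completely

d = 131 ≡ 3 (mod 4), so O_K = ℤ[√131] and disc(K) = 4d = 524.
disc(K) = 524 is not divisible by 577; 577 is unramified.
Compute (131/577) via Euler: 131^((577-1)/2) mod 577 = 1, so (131/577) = 1.
d is a quadratic residue mod p, hence 577 splits in O_K.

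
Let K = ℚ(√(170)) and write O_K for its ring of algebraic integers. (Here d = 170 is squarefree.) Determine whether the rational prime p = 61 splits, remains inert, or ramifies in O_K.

p splits

d = 170 ≡ 2 (mod 4), so O_K = ℤ[√170] and disc(K) = 4d = 680.
disc(K) = 680 is not divisible by 61; 61 is unramified.
Compute (170/61) via Euler: 48^((61-1)/2) mod 61 = 1, so (170/61) = 1.
Legendre symbol 1 ⇒ 61 is split.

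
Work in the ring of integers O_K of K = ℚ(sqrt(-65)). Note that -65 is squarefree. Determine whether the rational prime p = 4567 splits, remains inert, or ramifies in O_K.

-65 mod 4 = 3, hence disc K = 4·(-65) = -260 and O_K = ℤ[√-65].
4567 ∤ -260, so 4567 is unramified.
(-65/4567) = 4502^2283 mod 4567 = 1, giving Legendre symbol 1.
(-65/4567) = 1, so 4567 splits.

split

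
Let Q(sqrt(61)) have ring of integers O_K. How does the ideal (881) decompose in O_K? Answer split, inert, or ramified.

61 mod 4 = 1, hence disc K = 61 and O_K = ℤ[(1+√61)/2].
disc(K) = 61 is not divisible by 881; 881 is unramified.
Euler's criterion: 61^440 mod 881 = 1. Thus (61|881) = 1.
Legendre symbol 1 ⇒ 881 is split.

splits completely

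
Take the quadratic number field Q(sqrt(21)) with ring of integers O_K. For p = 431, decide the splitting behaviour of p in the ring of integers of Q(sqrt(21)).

Since 21 ≡ 1 mod 4, the ring of integers is ℤ[(1+√21)/2] with discriminant 21.
disc(K) = 21 is not divisible by 431; 431 is unramified.
Compute (21/431) via Euler: 21^((431-1)/2) mod 431 = 430, so (21/431) = -1.
Legendre symbol -1 ⇒ 431 is inert.

431 remains inert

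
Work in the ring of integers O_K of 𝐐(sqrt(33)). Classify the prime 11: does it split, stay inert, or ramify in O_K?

p ramifies

33 mod 4 = 1, hence disc K = 33 and O_K = ℤ[(1+√33)/2].
11 divides disc(K) = 33, so 11 ramifies.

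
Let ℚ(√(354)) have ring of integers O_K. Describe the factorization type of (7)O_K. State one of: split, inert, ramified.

d = 354 ≡ 2 (mod 4), so O_K = ℤ[√354] and disc(K) = 4d = 1416.
disc(K) = 1416 is not divisible by 7; 7 is unramified.
Legendre symbol by Euler's criterion: (354/7) ≡ 354^3 ≡ 1 (mod 7), i.e. (354/7) = 1.
(354/7) = 1, so 7 splits.

split — (7) = 𝔭₁𝔭₂ with 𝔭₁ ≠ 𝔭₂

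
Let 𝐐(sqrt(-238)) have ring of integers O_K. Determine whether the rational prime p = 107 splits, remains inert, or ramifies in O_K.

d = -238 ≡ 2 (mod 4), so O_K = ℤ[√-238] and disc(K) = 4d = -952.
disc(K) = -952 is not divisible by 107; 107 is unramified.
Legendre symbol by Euler's criterion: (-238/107) ≡ (-238)^53 ≡ 1 (mod 107), i.e. (-238/107) = 1.
d is a quadratic residue mod p, hence 107 splits in O_K.

107 splits in O_K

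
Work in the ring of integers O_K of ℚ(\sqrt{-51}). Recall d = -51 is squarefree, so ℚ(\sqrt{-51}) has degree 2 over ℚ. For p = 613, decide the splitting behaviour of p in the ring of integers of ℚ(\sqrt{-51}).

split

-51 mod 4 = 1, hence disc K = -51 and O_K = ℤ[(1+√-51)/2].
Since gcd(613, -51) = 1 the prime 613 does not ramify.
Compute (-51/613) via Euler: 562^((613-1)/2) mod 613 = 1, so (-51/613) = 1.
d is a quadratic residue mod p, hence 613 splits in O_K.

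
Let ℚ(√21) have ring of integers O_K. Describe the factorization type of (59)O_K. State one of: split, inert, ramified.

21 mod 4 = 1, hence disc K = 21 and O_K = ℤ[(1+√21)/2].
Since gcd(59, 21) = 1 the prime 59 does not ramify.
Euler's criterion: 21^29 mod 59 = 1. Thus (21|59) = 1.
(21/59) = 1, so 59 splits.

split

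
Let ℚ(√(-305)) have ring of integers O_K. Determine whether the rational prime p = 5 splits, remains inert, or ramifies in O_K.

d = -305 ≡ 3 (mod 4), so O_K = ℤ[√-305] and disc(K) = 4d = -1220.
Ramification test: 5 | -1220. The prime 5 ramifies in K.

ramified — (5) = 𝔭²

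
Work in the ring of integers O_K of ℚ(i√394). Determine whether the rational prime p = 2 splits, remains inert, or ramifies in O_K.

ramifies in O_K

Since -394 ≢ 1 mod 4, the ring of integers is ℤ[√-394] with discriminant 4·(-394) = -1576.
2 divides disc(K) = -1576, so 2 ramifies.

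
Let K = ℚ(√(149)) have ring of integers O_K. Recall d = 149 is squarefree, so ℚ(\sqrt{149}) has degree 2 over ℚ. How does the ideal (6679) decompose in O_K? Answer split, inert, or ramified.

split

149 mod 4 = 1, hence disc K = 149 and O_K = ℤ[(1+√149)/2].
disc(K) = 149 is not divisible by 6679; 6679 is unramified.
Euler's criterion: 149^3339 mod 6679 = 1. Thus (149|6679) = 1.
d is a quadratic residue mod p, hence 6679 splits in O_K.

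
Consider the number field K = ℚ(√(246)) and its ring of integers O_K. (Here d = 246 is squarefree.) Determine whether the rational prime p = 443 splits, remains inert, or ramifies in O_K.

Since 246 ≢ 1 mod 4, the ring of integers is ℤ[√246] with discriminant 4·246 = 984.
disc(K) = 984 is not divisible by 443; 443 is unramified.
(246/443) = 246^221 mod 443 = 442, giving Legendre symbol -1.
(246/443) = -1, so 443 is inert.

443 remains inert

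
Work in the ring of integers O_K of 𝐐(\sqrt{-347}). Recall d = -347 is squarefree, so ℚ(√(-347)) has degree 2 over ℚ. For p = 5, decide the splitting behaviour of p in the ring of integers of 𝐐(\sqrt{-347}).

inert — (5) stays prime in O_K

d = -347 ≡ 1 (mod 4), so O_K = ℤ[(1+√-347)/2] and disc(K) = d = -347.
Since gcd(5, -347) = 1 the prime 5 does not ramify.
Compute (-347/5) via Euler: 3^((5-1)/2) mod 5 = 4, so (-347/5) = -1.
d is a non-residue mod p, hence 5 remains inert in O_K.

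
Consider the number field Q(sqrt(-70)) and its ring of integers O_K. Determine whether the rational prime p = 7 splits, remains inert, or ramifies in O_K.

-70 mod 4 = 2, hence disc K = 4·(-70) = -280 and O_K = ℤ[√-70].
7 divides disc(K) = -280, so 7 ramifies.

ramified — (7) = 𝔭²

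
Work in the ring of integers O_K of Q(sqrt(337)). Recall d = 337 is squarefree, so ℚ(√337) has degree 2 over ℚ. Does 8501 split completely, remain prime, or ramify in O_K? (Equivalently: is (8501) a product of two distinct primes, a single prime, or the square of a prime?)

inert

Since 337 ≡ 1 mod 4, the ring of integers is ℤ[(1+√337)/2] with discriminant 337.
Since gcd(8501, 337) = 1 the prime 8501 does not ramify.
Euler's criterion: 337^4250 mod 8501 = 8500. Thus (337|8501) = -1.
Legendre symbol -1 ⇒ 8501 is inert.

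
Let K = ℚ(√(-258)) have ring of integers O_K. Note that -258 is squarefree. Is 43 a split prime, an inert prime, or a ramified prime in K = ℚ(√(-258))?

43 is ramified

d = -258 ≡ 2 (mod 4), so O_K = ℤ[√-258] and disc(K) = 4d = -1032.
Ramification test: 43 | -1032. The prime 43 ramifies in K.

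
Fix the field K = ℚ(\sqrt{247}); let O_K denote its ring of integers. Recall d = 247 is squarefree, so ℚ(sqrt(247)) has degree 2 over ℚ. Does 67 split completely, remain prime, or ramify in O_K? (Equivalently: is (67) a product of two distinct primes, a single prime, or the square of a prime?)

Since 247 ≢ 1 mod 4, the ring of integers is ℤ[√247] with discriminant 4·247 = 988.
Since gcd(67, 988) = 1 the prime 67 does not ramify.
Euler's criterion: 247^33 mod 67 = 66. Thus (247|67) = -1.
d is a non-residue mod p, hence 67 remains inert in O_K.

remains prime (inert)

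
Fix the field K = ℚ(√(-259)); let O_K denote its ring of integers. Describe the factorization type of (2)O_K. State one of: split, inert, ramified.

-259 mod 4 = 1, hence disc K = -259 and O_K = ℤ[(1+√-259)/2].
2 ∤ -259, so 2 is unramified.
For p = 2 with d ≡ 1 (mod 4): d mod 8 = 5, so 2 is inert.

p is inert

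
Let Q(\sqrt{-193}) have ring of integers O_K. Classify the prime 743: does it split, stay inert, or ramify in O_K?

split — (743) = 𝔭₁𝔭₂ with 𝔭₁ ≠ 𝔭₂

d = -193 ≡ 3 (mod 4), so O_K = ℤ[√-193] and disc(K) = 4d = -772.
disc(K) = -772 is not divisible by 743; 743 is unramified.
(-193/743) = 550^371 mod 743 = 1, giving Legendre symbol 1.
Legendre symbol 1 ⇒ 743 is split.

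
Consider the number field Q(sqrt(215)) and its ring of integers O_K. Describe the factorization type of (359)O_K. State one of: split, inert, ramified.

inert

215 mod 4 = 3, hence disc K = 4·215 = 860 and O_K = ℤ[√215].
disc(K) = 860 is not divisible by 359; 359 is unramified.
Euler's criterion: 215^179 mod 359 = 358. Thus (215|359) = -1.
d is a non-residue mod p, hence 359 remains inert in O_K.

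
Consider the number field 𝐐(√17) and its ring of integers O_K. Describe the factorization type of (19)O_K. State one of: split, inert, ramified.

d = 17 ≡ 1 (mod 4), so O_K = ℤ[(1+√17)/2] and disc(K) = d = 17.
disc(K) = 17 is not divisible by 19; 19 is unramified.
Legendre symbol by Euler's criterion: (17/19) ≡ 17^9 ≡ 1 (mod 19), i.e. (17/19) = 1.
(17/19) = 1, so 19 splits.

split — (19) = 𝔭₁𝔭₂ with 𝔭₁ ≠ 𝔭₂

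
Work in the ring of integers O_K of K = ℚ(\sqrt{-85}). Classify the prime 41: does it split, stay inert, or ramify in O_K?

Since -85 ≢ 1 mod 4, the ring of integers is ℤ[√-85] with discriminant 4·(-85) = -340.
41 ∤ -340, so 41 is unramified.
Compute (-85/41) via Euler: 38^((41-1)/2) mod 41 = 40, so (-85/41) = -1.
(-85/41) = -1, so 41 is inert.

41 remains inert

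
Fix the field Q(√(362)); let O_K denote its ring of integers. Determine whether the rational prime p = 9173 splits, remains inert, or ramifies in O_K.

Since 362 ≢ 1 mod 4, the ring of integers is ℤ[√362] with discriminant 4·362 = 1448.
9173 ∤ 1448, so 9173 is unramified.
Legendre symbol by Euler's criterion: (362/9173) ≡ 362^4586 ≡ 1 (mod 9173), i.e. (362/9173) = 1.
Legendre symbol 1 ⇒ 9173 is split.

p splits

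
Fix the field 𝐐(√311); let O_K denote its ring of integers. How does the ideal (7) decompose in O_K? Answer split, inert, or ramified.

7 remains inert

311 mod 4 = 3, hence disc K = 4·311 = 1244 and O_K = ℤ[√311].
7 ∤ 1244, so 7 is unramified.
Euler's criterion: 311^3 mod 7 = 6. Thus (311|7) = -1.
(311/7) = -1, so 7 is inert.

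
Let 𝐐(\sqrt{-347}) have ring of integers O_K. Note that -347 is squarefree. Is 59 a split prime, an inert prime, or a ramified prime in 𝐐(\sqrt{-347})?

-347 mod 4 = 1, hence disc K = -347 and O_K = ℤ[(1+√-347)/2].
Since gcd(59, -347) = 1 the prime 59 does not ramify.
Compute (-347/59) via Euler: 7^((59-1)/2) mod 59 = 1, so (-347/59) = 1.
d is a quadratic residue mod p, hence 59 splits in O_K.

split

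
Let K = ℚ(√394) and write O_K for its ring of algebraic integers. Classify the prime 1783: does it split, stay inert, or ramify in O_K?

split

394 mod 4 = 2, hence disc K = 4·394 = 1576 and O_K = ℤ[√394].
Since gcd(1783, 1576) = 1 the prime 1783 does not ramify.
Legendre symbol by Euler's criterion: (394/1783) ≡ 394^891 ≡ 1 (mod 1783), i.e. (394/1783) = 1.
d is a quadratic residue mod p, hence 1783 splits in O_K.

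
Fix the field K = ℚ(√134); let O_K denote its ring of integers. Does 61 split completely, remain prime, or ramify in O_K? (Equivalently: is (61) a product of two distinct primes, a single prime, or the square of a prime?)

splits completely

134 mod 4 = 2, hence disc K = 4·134 = 536 and O_K = ℤ[√134].
61 ∤ 536, so 61 is unramified.
(134/61) = 12^30 mod 61 = 1, giving Legendre symbol 1.
(134/61) = 1, so 61 splits.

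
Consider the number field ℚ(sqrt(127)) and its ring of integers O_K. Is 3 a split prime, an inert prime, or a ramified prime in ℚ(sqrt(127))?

127 mod 4 = 3, hence disc K = 4·127 = 508 and O_K = ℤ[√127].
Since gcd(3, 508) = 1 the prime 3 does not ramify.
Euler's criterion: 127^1 mod 3 = 1. Thus (127|3) = 1.
d is a quadratic residue mod p, hence 3 splits in O_K.

split — (3) = 𝔭₁𝔭₂ with 𝔭₁ ≠ 𝔭₂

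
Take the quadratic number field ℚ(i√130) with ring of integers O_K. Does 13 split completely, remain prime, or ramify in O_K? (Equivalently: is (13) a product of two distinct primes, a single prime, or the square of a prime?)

ramified

d = -130 ≡ 2 (mod 4), so O_K = ℤ[√-130] and disc(K) = 4d = -520.
13 divides disc(K) = -520, so 13 ramifies.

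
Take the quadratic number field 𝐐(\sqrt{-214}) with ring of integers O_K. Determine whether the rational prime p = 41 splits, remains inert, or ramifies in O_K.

d = -214 ≡ 2 (mod 4), so O_K = ℤ[√-214] and disc(K) = 4d = -856.
disc(K) = -856 is not divisible by 41; 41 is unramified.
Legendre symbol by Euler's criterion: (-214/41) ≡ (-214)^20 ≡ 1 (mod 41), i.e. (-214/41) = 1.
Legendre symbol 1 ⇒ 41 is split.

p splits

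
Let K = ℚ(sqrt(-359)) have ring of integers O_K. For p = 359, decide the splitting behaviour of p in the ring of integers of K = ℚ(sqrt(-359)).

359 is ramified

-359 mod 4 = 1, hence disc K = -359 and O_K = ℤ[(1+√-359)/2].
359 divides disc(K) = -359, so 359 ramifies.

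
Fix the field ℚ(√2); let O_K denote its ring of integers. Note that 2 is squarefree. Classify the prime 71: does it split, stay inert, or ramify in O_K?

split

2 mod 4 = 2, hence disc K = 4·2 = 8 and O_K = ℤ[√2].
71 ∤ 8, so 71 is unramified.
Legendre symbol by Euler's criterion: (2/71) ≡ 2^35 ≡ 1 (mod 71), i.e. (2/71) = 1.
(2/71) = 1, so 71 splits.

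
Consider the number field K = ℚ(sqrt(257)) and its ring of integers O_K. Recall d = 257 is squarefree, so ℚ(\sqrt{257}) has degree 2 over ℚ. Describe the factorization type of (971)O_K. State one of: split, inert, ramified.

d = 257 ≡ 1 (mod 4), so O_K = ℤ[(1+√257)/2] and disc(K) = d = 257.
disc(K) = 257 is not divisible by 971; 971 is unramified.
Compute (257/971) via Euler: 257^((971-1)/2) mod 971 = 1, so (257/971) = 1.
(257/971) = 1, so 971 splits.

split — (971) = 𝔭₁𝔭₂ with 𝔭₁ ≠ 𝔭₂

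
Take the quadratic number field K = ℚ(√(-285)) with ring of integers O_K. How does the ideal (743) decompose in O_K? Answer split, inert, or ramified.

743 splits in O_K

d = -285 ≡ 3 (mod 4), so O_K = ℤ[√-285] and disc(K) = 4d = -1140.
Since gcd(743, -1140) = 1 the prime 743 does not ramify.
Euler's criterion: (-285)^371 mod 743 = 1. Thus (-285|743) = 1.
(-285/743) = 1, so 743 splits.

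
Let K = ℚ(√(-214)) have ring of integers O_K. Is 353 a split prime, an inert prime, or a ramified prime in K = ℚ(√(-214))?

inert

-214 mod 4 = 2, hence disc K = 4·(-214) = -856 and O_K = ℤ[√-214].
Since gcd(353, -856) = 1 the prime 353 does not ramify.
Legendre symbol by Euler's criterion: (-214/353) ≡ (-214)^176 ≡ 352 (mod 353), i.e. (-214/353) = -1.
d is a non-residue mod p, hence 353 remains inert in O_K.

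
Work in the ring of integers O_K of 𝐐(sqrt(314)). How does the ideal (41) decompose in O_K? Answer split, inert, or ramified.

inert — (41) stays prime in O_K

314 mod 4 = 2, hence disc K = 4·314 = 1256 and O_K = ℤ[√314].
Since gcd(41, 1256) = 1 the prime 41 does not ramify.
Euler's criterion: 314^20 mod 41 = 40. Thus (314|41) = -1.
Legendre symbol -1 ⇒ 41 is inert.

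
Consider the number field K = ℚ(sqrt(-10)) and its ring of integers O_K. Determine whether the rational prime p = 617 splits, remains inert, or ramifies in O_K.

Since -10 ≢ 1 mod 4, the ring of integers is ℤ[√-10] with discriminant 4·(-10) = -40.
disc(K) = -40 is not divisible by 617; 617 is unramified.
Legendre symbol by Euler's criterion: (-10/617) ≡ (-10)^308 ≡ 616 (mod 617), i.e. (-10/617) = -1.
(-10/617) = -1, so 617 is inert.

remains prime (inert)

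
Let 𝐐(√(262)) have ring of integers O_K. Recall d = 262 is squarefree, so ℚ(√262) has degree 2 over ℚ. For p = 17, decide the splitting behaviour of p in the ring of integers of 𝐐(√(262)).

Since 262 ≢ 1 mod 4, the ring of integers is ℤ[√262] with discriminant 4·262 = 1048.
17 ∤ 1048, so 17 is unramified.
Euler's criterion: 262^8 mod 17 = 16. Thus (262|17) = -1.
(262/17) = -1, so 17 is inert.

p is inert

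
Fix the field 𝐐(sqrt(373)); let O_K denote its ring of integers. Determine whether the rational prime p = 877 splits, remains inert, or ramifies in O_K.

Since 373 ≡ 1 mod 4, the ring of integers is ℤ[(1+√373)/2] with discriminant 373.
877 ∤ 373, so 877 is unramified.
Euler's criterion: 373^438 mod 877 = 876. Thus (373|877) = -1.
d is a non-residue mod p, hence 877 remains inert in O_K.

inert — (877) stays prime in O_K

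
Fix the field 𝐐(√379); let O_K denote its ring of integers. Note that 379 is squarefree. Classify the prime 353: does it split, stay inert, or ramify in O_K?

Since 379 ≢ 1 mod 4, the ring of integers is ℤ[√379] with discriminant 4·379 = 1516.
Since gcd(353, 1516) = 1 the prime 353 does not ramify.
Euler's criterion: 379^176 mod 353 = 352. Thus (379|353) = -1.
(379/353) = -1, so 353 is inert.

p is inert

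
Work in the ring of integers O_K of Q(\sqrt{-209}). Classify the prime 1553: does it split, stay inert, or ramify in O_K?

1553 splits in O_K

Since -209 ≢ 1 mod 4, the ring of integers is ℤ[√-209] with discriminant 4·(-209) = -836.
1553 ∤ -836, so 1553 is unramified.
Legendre symbol by Euler's criterion: (-209/1553) ≡ (-209)^776 ≡ 1 (mod 1553), i.e. (-209/1553) = 1.
(-209/1553) = 1, so 1553 splits.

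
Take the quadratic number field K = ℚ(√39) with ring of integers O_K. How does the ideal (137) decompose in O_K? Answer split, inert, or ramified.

39 mod 4 = 3, hence disc K = 4·39 = 156 and O_K = ℤ[√39].
137 ∤ 156, so 137 is unramified.
Euler's criterion: 39^68 mod 137 = 1. Thus (39|137) = 1.
d is a quadratic residue mod p, hence 137 splits in O_K.

137 splits in O_K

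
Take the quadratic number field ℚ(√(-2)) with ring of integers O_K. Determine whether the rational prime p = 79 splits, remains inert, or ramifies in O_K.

Since -2 ≢ 1 mod 4, the ring of integers is ℤ[√-2] with discriminant 4·(-2) = -8.
79 ∤ -8, so 79 is unramified.
Legendre symbol by Euler's criterion: (-2/79) ≡ (-2)^39 ≡ 78 (mod 79), i.e. (-2/79) = -1.
d is a non-residue mod p, hence 79 remains inert in O_K.

inert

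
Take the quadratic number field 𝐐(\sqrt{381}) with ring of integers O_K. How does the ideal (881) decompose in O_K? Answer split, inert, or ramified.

381 mod 4 = 1, hence disc K = 381 and O_K = ℤ[(1+√381)/2].
disc(K) = 381 is not divisible by 881; 881 is unramified.
Compute (381/881) via Euler: 381^((881-1)/2) mod 881 = 1, so (381/881) = 1.
d is a quadratic residue mod p, hence 881 splits in O_K.

p splits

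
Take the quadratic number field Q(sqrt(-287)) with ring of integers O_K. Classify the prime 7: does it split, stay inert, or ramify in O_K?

d = -287 ≡ 1 (mod 4), so O_K = ℤ[(1+√-287)/2] and disc(K) = d = -287.
disc(K) = -287 = 7·(-41), so p = 7 is ramified.

ramified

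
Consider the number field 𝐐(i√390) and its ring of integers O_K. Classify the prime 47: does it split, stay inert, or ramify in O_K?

d = -390 ≡ 2 (mod 4), so O_K = ℤ[√-390] and disc(K) = 4d = -1560.
Since gcd(47, -1560) = 1 the prime 47 does not ramify.
Euler's criterion: (-390)^23 mod 47 = 46. Thus (-390|47) = -1.
(-390/47) = -1, so 47 is inert.

inert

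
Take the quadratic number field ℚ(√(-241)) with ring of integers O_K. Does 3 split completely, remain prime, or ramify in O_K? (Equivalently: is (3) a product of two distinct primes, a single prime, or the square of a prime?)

inert — (3) stays prime in O_K

-241 mod 4 = 3, hence disc K = 4·(-241) = -964 and O_K = ℤ[√-241].
Since gcd(3, -964) = 1 the prime 3 does not ramify.
Compute (-241/3) via Euler: 2^((3-1)/2) mod 3 = 2, so (-241/3) = -1.
(-241/3) = -1, so 3 is inert.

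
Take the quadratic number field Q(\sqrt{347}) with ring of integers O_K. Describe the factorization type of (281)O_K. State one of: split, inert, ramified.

Since 347 ≢ 1 mod 4, the ring of integers is ℤ[√347] with discriminant 4·347 = 1388.
281 ∤ 1388, so 281 is unramified.
Compute (347/281) via Euler: 66^((281-1)/2) mod 281 = 1, so (347/281) = 1.
Legendre symbol 1 ⇒ 281 is split.

splits completely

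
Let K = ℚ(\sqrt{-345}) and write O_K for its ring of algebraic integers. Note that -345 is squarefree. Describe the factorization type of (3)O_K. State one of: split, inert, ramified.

-345 mod 4 = 3, hence disc K = 4·(-345) = -1380 and O_K = ℤ[√-345].
Ramification test: 3 | -1380. The prime 3 ramifies in K.

3 is ramified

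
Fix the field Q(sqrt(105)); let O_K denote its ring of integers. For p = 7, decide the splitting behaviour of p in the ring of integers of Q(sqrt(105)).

105 mod 4 = 1, hence disc K = 105 and O_K = ℤ[(1+√105)/2].
disc(K) = 105 = 7·15, so p = 7 is ramified.

ramified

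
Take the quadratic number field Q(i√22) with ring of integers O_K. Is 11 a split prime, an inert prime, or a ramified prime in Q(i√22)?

p ramifies

Since -22 ≢ 1 mod 4, the ring of integers is ℤ[√-22] with discriminant 4·(-22) = -88.
disc(K) = -88 = 11·(-8), so p = 11 is ramified.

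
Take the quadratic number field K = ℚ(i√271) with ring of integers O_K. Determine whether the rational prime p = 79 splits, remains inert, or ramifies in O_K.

Since -271 ≡ 1 mod 4, the ring of integers is ℤ[(1+√-271)/2] with discriminant -271.
Since gcd(79, -271) = 1 the prime 79 does not ramify.
Compute (-271/79) via Euler: 45^((79-1)/2) mod 79 = 1, so (-271/79) = 1.
(-271/79) = 1, so 79 splits.

split — (79) = 𝔭₁𝔭₂ with 𝔭₁ ≠ 𝔭₂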